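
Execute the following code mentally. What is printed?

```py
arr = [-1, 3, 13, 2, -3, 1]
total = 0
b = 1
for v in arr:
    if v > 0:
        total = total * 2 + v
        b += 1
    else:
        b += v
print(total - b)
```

80

v=-1: not >0; b=0
v=3: >0, total = 0*2+3 = 3; b=1
v=13: >0, total = 3*2+13 = 19; b=2
v=2: >0, total = 19*2+2 = 40; b=3
v=-3: not >0; b=0
v=1: >0, total = 40*2+1 = 81; b=1
total-b = 81-1 = 80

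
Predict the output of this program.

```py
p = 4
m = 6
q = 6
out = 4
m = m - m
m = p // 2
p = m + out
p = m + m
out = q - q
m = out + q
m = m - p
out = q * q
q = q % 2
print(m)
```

2

m = 6-6 = 0
m = 4//2 = 2
p = 2+4 = 6
p = 2+2 = 4
out = 6-6 = 0
m = 0+6 = 6
m = 6-4 = 2
out = 6*6 = 36
q = 6%2 = 0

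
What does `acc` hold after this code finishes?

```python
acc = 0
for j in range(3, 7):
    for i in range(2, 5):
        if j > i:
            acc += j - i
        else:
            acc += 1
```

j=3,i=2: 3>2, acc = 0+1 = 1
j=3,i=3: not 3>3, acc = 1+1 = 2
j=3,i=4: not 3>4, acc = 2+1 = 3
j=4,i=2: 4>2, acc = 3+2 = 5
j=4,i=3: 4>3, acc = 5+1 = 6
j=4,i=4: not 4>4, acc = 6+1 = 7
j=5,i=2: 5>2, acc = 7+3 = 10
j=5,i=3: 5>3, acc = 10+2 = 12
j=5,i=4: 5>4, acc = 12+1 = 13
j=6,i=2: 6>2, acc = 13+4 = 17
j=6,i=3: 6>3, acc = 17+3 = 20
j=6,i=4: 6>4, acc = 20+2 = 22

22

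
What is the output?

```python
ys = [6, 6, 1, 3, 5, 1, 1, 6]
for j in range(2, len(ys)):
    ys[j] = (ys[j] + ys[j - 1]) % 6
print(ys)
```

[6, 6, 1, 4, 3, 4, 5, 5]

j=2: ys[2] = (1+6)%6 = 1 → [6, 6, 1, 3, 5, 1, 1, 6]
j=3: ys[3] = (3+1)%6 = 4 → [6, 6, 1, 4, 5, 1, 1, 6]
j=4: ys[4] = (5+4)%6 = 3 → [6, 6, 1, 4, 3, 1, 1, 6]
j=5: ys[5] = (1+3)%6 = 4 → [6, 6, 1, 4, 3, 4, 1, 6]
j=6: ys[6] = (1+4)%6 = 5 → [6, 6, 1, 4, 3, 4, 5, 6]
j=7: ys[7] = (6+5)%6 = 5 → [6, 6, 1, 4, 3, 4, 5, 5]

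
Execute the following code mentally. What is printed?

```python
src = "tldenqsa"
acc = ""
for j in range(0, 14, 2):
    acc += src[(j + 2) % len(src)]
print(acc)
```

dnstdns

j=0: add src[2]='d' → 'd'
j=2: add src[4]='n' → 'dn'
j=4: add src[6]='s' → 'dns'
j=6: add src[0]='t' → 'dnst'
j=8: add src[2]='d' → 'dnstd'
j=10: add src[4]='n' → 'dnstdn'
j=12: add src[6]='s' → 'dnstdns'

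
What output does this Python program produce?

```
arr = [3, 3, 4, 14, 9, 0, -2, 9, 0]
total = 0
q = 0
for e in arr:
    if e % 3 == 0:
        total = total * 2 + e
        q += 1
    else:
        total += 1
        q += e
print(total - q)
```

248

e=3: %3==0, total = 0*2+3 = 3; q=1
e=3: %3==0, total = 3*2+3 = 9; q=2
e=4: not %3==0, total = 9+1 = 10; q=6
e=14: not %3==0, total = 10+1 = 11; q=20
e=9: %3==0, total = 11*2+9 = 31; q=21
e=0: %3==0, total = 31*2+0 = 62; q=22
e=-2: not %3==0, total = 62+1 = 63; q=20
e=9: %3==0, total = 63*2+9 = 135; q=21
e=0: %3==0, total = 135*2+0 = 270; q=22
total-q = 270-22 = 248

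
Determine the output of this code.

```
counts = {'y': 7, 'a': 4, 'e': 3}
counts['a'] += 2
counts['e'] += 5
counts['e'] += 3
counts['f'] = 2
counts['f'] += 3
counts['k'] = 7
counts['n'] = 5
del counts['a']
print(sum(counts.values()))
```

counts['a'] = 4+2 = 6 → {'y': 7, 'a': 6, 'e': 3}
counts['e'] = 3+5 = 8 → {'y': 7, 'a': 6, 'e': 8}
counts['e'] = 8+3 = 11 → {'y': 7, 'a': 6, 'e': 11}
counts['f'] = 2 → {'y': 7, 'a': 6, 'e': 11, 'f': 2}
counts['f'] = 2+3 = 5 → {'y': 7, 'a': 6, 'e': 11, 'f': 5}
counts['k'] = 7 → {'y': 7, 'a': 6, 'e': 11, 'f': 5, 'k': 7}
counts['n'] = 5 → {'y': 7, 'a': 6, 'e': 11, 'f': 5, 'k': 7, 'n': 5}
del 'a' → {'y': 7, 'e': 11, 'f': 5, 'k': 7, 'n': 5}
sum of values = 35

35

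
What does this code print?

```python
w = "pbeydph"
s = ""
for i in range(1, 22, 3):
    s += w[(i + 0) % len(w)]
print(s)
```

bdpyhep

i=1: add w[1]='b' → 'b'
i=4: add w[4]='d' → 'bd'
i=7: add w[0]='p' → 'bdp'
i=10: add w[3]='y' → 'bdpy'
i=13: add w[6]='h' → 'bdpyh'
i=16: add w[2]='e' → 'bdpyhe'
i=19: add w[5]='p' → 'bdpyhep'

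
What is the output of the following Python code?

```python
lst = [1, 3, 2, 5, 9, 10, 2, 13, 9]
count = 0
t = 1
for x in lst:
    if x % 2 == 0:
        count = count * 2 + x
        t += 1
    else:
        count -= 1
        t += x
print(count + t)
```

48

x=1: not even, count = 0-1 = -1; t=2
x=3: not even, count = (-1)-1 = -2; t=5
x=2: even, count = (-2)*2+2 = -2; t=6
x=5: not even, count = (-2)-1 = -3; t=11
x=9: not even, count = (-3)-1 = -4; t=20
x=10: even, count = (-4)*2+10 = 2; t=21
x=2: even, count = 2*2+2 = 6; t=22
x=13: not even, count = 6-1 = 5; t=35
x=9: not even, count = 5-1 = 4; t=44
count+t = 4+44 = 48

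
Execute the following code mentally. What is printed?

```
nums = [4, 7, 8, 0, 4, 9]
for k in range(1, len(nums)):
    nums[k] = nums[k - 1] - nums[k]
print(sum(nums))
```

-60

k=1: nums[1] = 4-7 = -3 → [4, -3, 8, 0, 4, 9]
k=2: nums[2] = (-3)-8 = -11 → [4, -3, -11, 0, 4, 9]
k=3: nums[3] = (-11)-0 = -11 → [4, -3, -11, -11, 4, 9]
k=4: nums[4] = (-11)-4 = -15 → [4, -3, -11, -11, -15, 9]
k=5: nums[5] = (-15)-9 = -24 → [4, -3, -11, -11, -15, -24]
sum = -60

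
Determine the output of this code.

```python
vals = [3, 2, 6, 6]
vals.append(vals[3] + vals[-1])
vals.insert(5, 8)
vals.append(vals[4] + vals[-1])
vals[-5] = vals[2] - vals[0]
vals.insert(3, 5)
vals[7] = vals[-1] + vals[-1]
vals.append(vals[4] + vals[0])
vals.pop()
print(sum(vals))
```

79

append vals[3]+vals[-1] = 6+6 = 12 → [3, 2, 6, 6, 12]
insert 8 at 5 → [3, 2, 6, 6, 12, 8]
append vals[4]+vals[-1] = 12+8 = 20 → [3, 2, 6, 6, 12, 8, 20]
vals[-5] = vals[2]-vals[0] = 6-3 = 3 → [3, 2, 3, 6, 12, 8, 20]
insert 5 at 3 → [3, 2, 3, 5, 6, 12, 8, 20]
vals[7] = vals[-1]+vals[-1] = 20+20 = 40 → [3, 2, 3, 5, 6, 12, 8, 40]
append vals[4]+vals[0] = 6+3 = 9 → [3, 2, 3, 5, 6, 12, 8, 40, 9]
pop() removes 9 → [3, 2, 3, 5, 6, 12, 8, 40]
sum = 79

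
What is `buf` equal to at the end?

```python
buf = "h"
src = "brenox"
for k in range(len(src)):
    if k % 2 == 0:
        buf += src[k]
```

k=0: add 'b' → 'hb'
k=1: skip
k=2: add 'e' → 'hbe'
k=3: skip
k=4: add 'o' → 'hbeo'
k=5: skip

'hbeo'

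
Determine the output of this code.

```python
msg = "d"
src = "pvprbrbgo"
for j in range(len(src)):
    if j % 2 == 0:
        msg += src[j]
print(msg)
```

dppbbo

j=0: add 'p' → 'dp'
j=1: skip
j=2: add 'p' → 'dpp'
j=3: skip
j=4: add 'b' → 'dppb'
j=5: skip
j=6: add 'b' → 'dppbb'
j=7: skip
j=8: add 'o' → 'dppbbo'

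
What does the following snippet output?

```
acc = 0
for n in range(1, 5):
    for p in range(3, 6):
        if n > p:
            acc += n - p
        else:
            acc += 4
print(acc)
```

45

n=1,p=3: not 1>3, acc = 0+4 = 4
n=1,p=4: not 1>4, acc = 4+4 = 8
n=1,p=5: not 1>5, acc = 8+4 = 12
n=2,p=3: not 2>3, acc = 12+4 = 16
n=2,p=4: not 2>4, acc = 16+4 = 20
n=2,p=5: not 2>5, acc = 20+4 = 24
n=3,p=3: not 3>3, acc = 24+4 = 28
n=3,p=4: not 3>4, acc = 28+4 = 32
n=3,p=5: not 3>5, acc = 32+4 = 36
n=4,p=3: 4>3, acc = 36+1 = 37
n=4,p=4: not 4>4, acc = 37+4 = 41
n=4,p=5: not 4>5, acc = 41+4 = 45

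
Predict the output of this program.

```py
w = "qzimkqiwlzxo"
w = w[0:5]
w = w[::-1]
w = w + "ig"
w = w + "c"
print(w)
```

slice [0:5] → 'qzimk'
reverse → 'kmizq'
+ 'ig' → 'kmizqig'
+ 'c' → 'kmizqigc'

kmizqigc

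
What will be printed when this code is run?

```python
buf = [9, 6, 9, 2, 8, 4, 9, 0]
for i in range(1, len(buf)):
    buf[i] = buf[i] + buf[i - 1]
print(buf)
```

i=1: buf[1] = 6+9 = 15 → [9, 15, 9, 2, 8, 4, 9, 0]
i=2: buf[2] = 9+15 = 24 → [9, 15, 24, 2, 8, 4, 9, 0]
i=3: buf[3] = 2+24 = 26 → [9, 15, 24, 26, 8, 4, 9, 0]
i=4: buf[4] = 8+26 = 34 → [9, 15, 24, 26, 34, 4, 9, 0]
i=5: buf[5] = 4+34 = 38 → [9, 15, 24, 26, 34, 38, 9, 0]
i=6: buf[6] = 9+38 = 47 → [9, 15, 24, 26, 34, 38, 47, 0]
i=7: buf[7] = 0+47 = 47 → [9, 15, 24, 26, 34, 38, 47, 47]

[9, 15, 24, 26, 34, 38, 47, 47]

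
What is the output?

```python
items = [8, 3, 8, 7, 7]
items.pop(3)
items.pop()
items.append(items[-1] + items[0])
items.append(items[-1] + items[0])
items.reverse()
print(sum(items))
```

pop(3) removes 7 → [8, 3, 8, 7]
pop() removes 7 → [8, 3, 8]
append items[-1]+items[0] = 8+8 = 16 → [8, 3, 8, 16]
append items[-1]+items[0] = 16+8 = 24 → [8, 3, 8, 16, 24]
reverse → [24, 16, 8, 3, 8]
sum = 59

59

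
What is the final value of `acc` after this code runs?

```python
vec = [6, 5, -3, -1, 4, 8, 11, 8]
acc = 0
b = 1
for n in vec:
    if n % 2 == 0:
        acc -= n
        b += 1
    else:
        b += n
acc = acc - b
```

n=6: even, acc = 0-6 = -6; b=2
n=5: not even; b=7
n=-3: not even; b=4
n=-1: not even; b=3
n=4: even, acc = (-6)-4 = -10; b=4
n=8: even, acc = (-10)-8 = -18; b=5
n=11: not even; b=16
n=8: even, acc = (-18)-8 = -26; b=17
acc-b = (-26)-17 = -43

-43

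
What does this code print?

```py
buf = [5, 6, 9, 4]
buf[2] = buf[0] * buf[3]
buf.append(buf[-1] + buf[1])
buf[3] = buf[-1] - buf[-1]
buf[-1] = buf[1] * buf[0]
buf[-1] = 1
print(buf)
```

[5, 6, 20, 0, 1]

buf[2] = buf[0]*buf[3] = 5*4 = 20 → [5, 6, 20, 4]
append buf[-1]+buf[1] = 4+6 = 10 → [5, 6, 20, 4, 10]
buf[3] = buf[-1]-buf[-1] = 10-10 = 0 → [5, 6, 20, 0, 10]
buf[-1] = buf[1]*buf[0] = 6*5 = 30 → [5, 6, 20, 0, 30]
buf[-1] = 1 → [5, 6, 20, 0, 1]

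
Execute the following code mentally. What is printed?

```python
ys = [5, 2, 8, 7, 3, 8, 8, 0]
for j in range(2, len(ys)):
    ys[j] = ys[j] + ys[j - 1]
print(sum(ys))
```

154

j=2: ys[2] = 8+2 = 10 → [5, 2, 10, 7, 3, 8, 8, 0]
j=3: ys[3] = 7+10 = 17 → [5, 2, 10, 17, 3, 8, 8, 0]
j=4: ys[4] = 3+17 = 20 → [5, 2, 10, 17, 20, 8, 8, 0]
j=5: ys[5] = 8+20 = 28 → [5, 2, 10, 17, 20, 28, 8, 0]
j=6: ys[6] = 8+28 = 36 → [5, 2, 10, 17, 20, 28, 36, 0]
j=7: ys[7] = 0+36 = 36 → [5, 2, 10, 17, 20, 28, 36, 36]
sum = 154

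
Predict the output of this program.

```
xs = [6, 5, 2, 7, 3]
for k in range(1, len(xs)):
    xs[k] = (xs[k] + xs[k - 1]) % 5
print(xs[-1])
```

3

k=1: xs[1] = (5+6)%5 = 1 → [6, 1, 2, 7, 3]
k=2: xs[2] = (2+1)%5 = 3 → [6, 1, 3, 7, 3]
k=3: xs[3] = (7+3)%5 = 0 → [6, 1, 3, 0, 3]
k=4: xs[4] = (3+0)%5 = 3 → [6, 1, 3, 0, 3]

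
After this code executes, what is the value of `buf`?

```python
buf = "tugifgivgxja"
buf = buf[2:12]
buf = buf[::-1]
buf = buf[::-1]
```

slice [2:12] → 'gifgivgxja'
reverse → 'ajxgvigfig'
reverse → 'gifgivgxja'

'gifgivgxja'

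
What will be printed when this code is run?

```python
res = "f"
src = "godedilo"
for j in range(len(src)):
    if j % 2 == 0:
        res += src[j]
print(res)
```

j=0: add 'g' → 'fg'
j=1: skip
j=2: add 'd' → 'fgd'
j=3: skip
j=4: add 'd' → 'fgdd'
j=5: skip
j=6: add 'l' → 'fgddl'
j=7: skip

fgddl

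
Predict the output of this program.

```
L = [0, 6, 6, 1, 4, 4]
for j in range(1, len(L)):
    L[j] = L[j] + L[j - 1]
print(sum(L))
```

j=1: L[1] = 6+0 = 6 → [0, 6, 6, 1, 4, 4]
j=2: L[2] = 6+6 = 12 → [0, 6, 12, 1, 4, 4]
j=3: L[3] = 1+12 = 13 → [0, 6, 12, 13, 4, 4]
j=4: L[4] = 4+13 = 17 → [0, 6, 12, 13, 17, 4]
j=5: L[5] = 4+17 = 21 → [0, 6, 12, 13, 17, 21]
sum = 69

69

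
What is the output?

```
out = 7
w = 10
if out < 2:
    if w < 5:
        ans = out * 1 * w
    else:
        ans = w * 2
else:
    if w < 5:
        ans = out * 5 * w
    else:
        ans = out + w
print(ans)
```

out=7, w=10
out < 2 is False; w < 5 is False
→ ans = out + w = 17

17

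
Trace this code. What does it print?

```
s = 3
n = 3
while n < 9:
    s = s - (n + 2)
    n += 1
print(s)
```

n=3: s = 3-5 = -2
n=4: s = (-2)-6 = -8
n=5: s = (-8)-7 = -15
n=6: s = (-15)-8 = -23
n=7: s = (-23)-9 = -32
n=8: s = (-32)-10 = -42

-42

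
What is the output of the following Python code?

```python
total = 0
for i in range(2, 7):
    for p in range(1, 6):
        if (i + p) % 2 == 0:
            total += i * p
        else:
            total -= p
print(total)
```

i=2,p=1: odd sum, total = 0-1 = -1
i=2,p=2: even sum, total = (-1)+4 = 3
i=2,p=3: odd sum, total = 3-3 = 0
i=2,p=4: even sum, total = 0+8 = 8
i=2,p=5: odd sum, total = 8-5 = 3
i=3,p=1: even sum, total = 3+3 = 6
i=3,p=2: odd sum, total = 6-2 = 4
i=3,p=3: even sum, total = 4+9 = 13
i=3,p=4: odd sum, total = 13-4 = 9
i=3,p=5: even sum, total = 9+15 = 24
i=4,p=1: odd sum, total = 24-1 = 23
i=4,p=2: even sum, total = 23+8 = 31
i=4,p=3: odd sum, total = 31-3 = 28
i=4,p=4: even sum, total = 28+16 = 44
i=4,p=5: odd sum, total = 44-5 = 39
i=5,p=1: even sum, total = 39+5 = 44
i=5,p=2: odd sum, total = 44-2 = 42
i=5,p=3: even sum, total = 42+15 = 57
i=5,p=4: odd sum, total = 57-4 = 53
i=5,p=5: even sum, total = 53+25 = 78
i=6,p=1: odd sum, total = 78-1 = 77
i=6,p=2: even sum, total = 77+12 = 89
i=6,p=3: odd sum, total = 89-3 = 86
i=6,p=4: even sum, total = 86+24 = 110
i=6,p=5: odd sum, total = 110-5 = 105

105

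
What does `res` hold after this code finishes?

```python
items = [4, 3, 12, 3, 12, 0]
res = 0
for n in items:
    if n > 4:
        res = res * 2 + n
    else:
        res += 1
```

n=4: not >4, res = 0+1 = 1
n=3: not >4, res = 1+1 = 2
n=12: >4, res = 2*2+12 = 16
n=3: not >4, res = 16+1 = 17
n=12: >4, res = 17*2+12 = 46
n=0: not >4, res = 46+1 = 47

47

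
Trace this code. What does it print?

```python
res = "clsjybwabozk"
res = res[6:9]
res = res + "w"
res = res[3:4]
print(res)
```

slice [6:9] → 'wab'
+ 'w' → 'wabw'
slice [3:4] → 'w'

w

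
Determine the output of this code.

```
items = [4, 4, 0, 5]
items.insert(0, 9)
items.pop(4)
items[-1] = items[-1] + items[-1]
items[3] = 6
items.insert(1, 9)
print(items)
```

[9, 9, 4, 4, 6]

insert 9 at 0 → [9, 4, 4, 0, 5]
pop(4) removes 5 → [9, 4, 4, 0]
items[-1] = items[-1]+items[-1] = 0+0 = 0 → [9, 4, 4, 0]
items[3] = 6 → [9, 4, 4, 6]
insert 9 at 1 → [9, 9, 4, 4, 6]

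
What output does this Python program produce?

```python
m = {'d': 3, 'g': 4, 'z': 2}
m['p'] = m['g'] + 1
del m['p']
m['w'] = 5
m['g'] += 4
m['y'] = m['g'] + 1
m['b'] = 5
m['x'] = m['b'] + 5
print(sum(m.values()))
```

42

m['p'] = m['g']+1 = 5 → {'d': 3, 'g': 4, 'z': 2, 'p': 5}
del 'p' → {'d': 3, 'g': 4, 'z': 2}
m['w'] = 5 → {'d': 3, 'g': 4, 'z': 2, 'w': 5}
m['g'] = 4+4 = 8 → {'d': 3, 'g': 8, 'z': 2, 'w': 5}
m['y'] = m['g']+1 = 9 → {'d': 3, 'g': 8, 'z': 2, 'w': 5, 'y': 9}
m['b'] = 5 → {'d': 3, 'g': 8, 'z': 2, 'w': 5, 'y': 9, 'b': 5}
m['x'] = m['b']+5 = 10 → {'d': 3, 'g': 8, 'z': 2, 'w': 5, 'y': 9, 'b': 5, 'x': 10}
sum of values = 42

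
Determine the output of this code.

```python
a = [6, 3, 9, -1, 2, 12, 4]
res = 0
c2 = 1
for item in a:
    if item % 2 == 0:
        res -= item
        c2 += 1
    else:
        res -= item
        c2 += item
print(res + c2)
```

-19

item=6: even, res = 0-6 = -6; c2=2
item=3: not even, res = (-6)-3 = -9; c2=5
item=9: not even, res = (-9)-9 = -18; c2=14
item=-1: not even, res = (-18)-(-1) = -17; c2=13
item=2: even, res = (-17)-2 = -19; c2=14
item=12: even, res = (-19)-12 = -31; c2=15
item=4: even, res = (-31)-4 = -35; c2=16
res+c2 = (-35)+16 = -19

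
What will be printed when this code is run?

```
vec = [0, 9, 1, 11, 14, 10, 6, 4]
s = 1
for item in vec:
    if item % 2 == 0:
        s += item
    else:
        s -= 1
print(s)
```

item=0: even, s = 1+0 = 1
item=9: not even, s = 1-1 = 0
item=1: not even, s = 0-1 = -1
item=11: not even, s = (-1)-1 = -2
item=14: even, s = (-2)+14 = 12
item=10: even, s = 12+10 = 22
item=6: even, s = 22+6 = 28
item=4: even, s = 28+4 = 32

32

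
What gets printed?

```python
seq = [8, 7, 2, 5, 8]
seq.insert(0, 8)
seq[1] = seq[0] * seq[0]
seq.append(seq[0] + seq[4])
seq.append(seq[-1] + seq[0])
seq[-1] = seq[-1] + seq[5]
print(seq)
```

[8, 64, 7, 2, 5, 8, 13, 29]

insert 8 at 0 → [8, 8, 7, 2, 5, 8]
seq[1] = seq[0]*seq[0] = 8*8 = 64 → [8, 64, 7, 2, 5, 8]
append seq[0]+seq[4] = 8+5 = 13 → [8, 64, 7, 2, 5, 8, 13]
append seq[-1]+seq[0] = 13+8 = 21 → [8, 64, 7, 2, 5, 8, 13, 21]
seq[-1] = seq[-1]+seq[5] = 21+8 = 29 → [8, 64, 7, 2, 5, 8, 13, 29]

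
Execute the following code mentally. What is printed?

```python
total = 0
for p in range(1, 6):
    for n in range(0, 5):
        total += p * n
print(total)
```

150

p=1,n=0: total = 0+0 = 0
p=1,n=1: total = 0+1 = 1
p=1,n=2: total = 1+2 = 3
p=1,n=3: total = 3+3 = 6
p=1,n=4: total = 6+4 = 10
p=2,n=0: total = 10+0 = 10
p=2,n=1: total = 10+2 = 12
p=2,n=2: total = 12+4 = 16
p=2,n=3: total = 16+6 = 22
p=2,n=4: total = 22+8 = 30
p=3,n=0: total = 30+0 = 30
p=3,n=1: total = 30+3 = 33
p=3,n=2: total = 33+6 = 39
p=3,n=3: total = 39+9 = 48
p=3,n=4: total = 48+12 = 60
p=4,n=0: total = 60+0 = 60
p=4,n=1: total = 60+4 = 64
p=4,n=2: total = 64+8 = 72
p=4,n=3: total = 72+12 = 84
p=4,n=4: total = 84+16 = 100
p=5,n=0: total = 100+0 = 100
p=5,n=1: total = 100+5 = 105
p=5,n=2: total = 105+10 = 115
p=5,n=3: total = 115+15 = 130
p=5,n=4: total = 130+20 = 150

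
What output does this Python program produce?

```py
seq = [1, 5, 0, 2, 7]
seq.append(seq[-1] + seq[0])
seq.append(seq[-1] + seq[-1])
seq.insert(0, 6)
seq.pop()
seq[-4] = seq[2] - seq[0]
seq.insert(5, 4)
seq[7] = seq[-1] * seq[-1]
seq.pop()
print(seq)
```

[6, 1, 5, -1, 2, 4, 7]

append seq[-1]+seq[0] = 7+1 = 8 → [1, 5, 0, 2, 7, 8]
append seq[-1]+seq[-1] = 8+8 = 16 → [1, 5, 0, 2, 7, 8, 16]
insert 6 at 0 → [6, 1, 5, 0, 2, 7, 8, 16]
pop() removes 16 → [6, 1, 5, 0, 2, 7, 8]
seq[-4] = seq[2]-seq[0] = 5-6 = -1 → [6, 1, 5, -1, 2, 7, 8]
insert 4 at 5 → [6, 1, 5, -1, 2, 4, 7, 8]
seq[7] = seq[-1]*seq[-1] = 8*8 = 64 → [6, 1, 5, -1, 2, 4, 7, 64]
pop() removes 64 → [6, 1, 5, -1, 2, 4, 7]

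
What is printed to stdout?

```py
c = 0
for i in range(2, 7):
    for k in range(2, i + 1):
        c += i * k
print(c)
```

245

i=2,k=2: c = 0+4 = 4
i=3,k=2: c = 4+6 = 10
i=3,k=3: c = 10+9 = 19
i=4,k=2: c = 19+8 = 27
i=4,k=3: c = 27+12 = 39
i=4,k=4: c = 39+16 = 55
i=5,k=2: c = 55+10 = 65
i=5,k=3: c = 65+15 = 80
i=5,k=4: c = 80+20 = 100
i=5,k=5: c = 100+25 = 125
i=6,k=2: c = 125+12 = 137
i=6,k=3: c = 137+18 = 155
i=6,k=4: c = 155+24 = 179
i=6,k=5: c = 179+30 = 209
i=6,k=6: c = 209+36 = 245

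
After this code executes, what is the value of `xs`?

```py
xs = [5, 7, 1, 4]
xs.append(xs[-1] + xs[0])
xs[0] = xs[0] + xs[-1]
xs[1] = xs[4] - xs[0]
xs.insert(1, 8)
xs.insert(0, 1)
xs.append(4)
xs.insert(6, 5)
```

append xs[-1]+xs[0] = 4+5 = 9 → [5, 7, 1, 4, 9]
xs[0] = xs[0]+xs[-1] = 5+9 = 14 → [14, 7, 1, 4, 9]
xs[1] = xs[4]-xs[0] = 9-14 = -5 → [14, -5, 1, 4, 9]
insert 8 at 1 → [14, 8, -5, 1, 4, 9]
insert 1 at 0 → [1, 14, 8, -5, 1, 4, 9]
append 4 → [1, 14, 8, -5, 1, 4, 9, 4]
insert 5 at 6 → [1, 14, 8, -5, 1, 4, 5, 9, 4]

[1, 14, 8, -5, 1, 4, 5, 9, 4]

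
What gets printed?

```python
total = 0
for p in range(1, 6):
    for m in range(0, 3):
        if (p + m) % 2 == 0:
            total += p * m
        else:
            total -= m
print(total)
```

p=1,m=0: odd sum, total = 0-0 = 0
p=1,m=1: even sum, total = 0+1 = 1
p=1,m=2: odd sum, total = 1-2 = -1
p=2,m=0: even sum, total = (-1)+0 = -1
p=2,m=1: odd sum, total = (-1)-1 = -2
p=2,m=2: even sum, total = (-2)+4 = 2
p=3,m=0: odd sum, total = 2-0 = 2
p=3,m=1: even sum, total = 2+3 = 5
p=3,m=2: odd sum, total = 5-2 = 3
p=4,m=0: even sum, total = 3+0 = 3
p=4,m=1: odd sum, total = 3-1 = 2
p=4,m=2: even sum, total = 2+8 = 10
p=5,m=0: odd sum, total = 10-0 = 10
p=5,m=1: even sum, total = 10+5 = 15
p=5,m=2: odd sum, total = 15-2 = 13

13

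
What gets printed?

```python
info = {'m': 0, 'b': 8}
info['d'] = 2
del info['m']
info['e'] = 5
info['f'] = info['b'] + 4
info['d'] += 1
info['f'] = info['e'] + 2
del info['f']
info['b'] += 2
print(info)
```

info['d'] = 2 → {'m': 0, 'b': 8, 'd': 2}
del 'm' → {'b': 8, 'd': 2}
info['e'] = 5 → {'b': 8, 'd': 2, 'e': 5}
info['f'] = info['b']+4 = 12 → {'b': 8, 'd': 2, 'e': 5, 'f': 12}
info['d'] = 2+1 = 3 → {'b': 8, 'd': 3, 'e': 5, 'f': 12}
info['f'] = info['e']+2 = 7 → {'b': 8, 'd': 3, 'e': 5, 'f': 7}
del 'f' → {'b': 8, 'd': 3, 'e': 5}
info['b'] = 8+2 = 10 → {'b': 10, 'd': 3, 'e': 5}

{'b': 10, 'd': 3, 'e': 5}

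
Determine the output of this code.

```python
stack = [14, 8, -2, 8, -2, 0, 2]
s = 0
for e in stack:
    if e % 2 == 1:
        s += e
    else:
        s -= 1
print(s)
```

-7

e=14: not odd, s = 0-1 = -1
e=8: not odd, s = (-1)-1 = -2
e=-2: not odd, s = (-2)-1 = -3
e=8: not odd, s = (-3)-1 = -4
e=-2: not odd, s = (-4)-1 = -5
e=0: not odd, s = (-5)-1 = -6
e=2: not odd, s = (-6)-1 = -7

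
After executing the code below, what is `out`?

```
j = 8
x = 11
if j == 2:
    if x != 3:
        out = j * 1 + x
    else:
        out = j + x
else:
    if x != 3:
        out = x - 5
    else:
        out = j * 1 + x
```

j=8, x=11
j == 2 is False; x != 3 is True
→ out = x - 5 = 6

6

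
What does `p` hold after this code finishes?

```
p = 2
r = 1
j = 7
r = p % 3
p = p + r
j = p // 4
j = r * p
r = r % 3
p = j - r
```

6

r = 2%3 = 2
p = 2+2 = 4
j = 4//4 = 1
j = 2*4 = 8
r = 2%3 = 2
p = 8-2 = 6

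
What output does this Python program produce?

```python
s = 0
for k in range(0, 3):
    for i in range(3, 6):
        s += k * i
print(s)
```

36

k=0,i=3: s = 0+0 = 0
k=0,i=4: s = 0+0 = 0
k=0,i=5: s = 0+0 = 0
k=1,i=3: s = 0+3 = 3
k=1,i=4: s = 3+4 = 7
k=1,i=5: s = 7+5 = 12
k=2,i=3: s = 12+6 = 18
k=2,i=4: s = 18+8 = 26
k=2,i=5: s = 26+10 = 36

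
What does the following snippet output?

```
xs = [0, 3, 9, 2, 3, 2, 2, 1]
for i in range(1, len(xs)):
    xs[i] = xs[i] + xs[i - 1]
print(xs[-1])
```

22

i=1: xs[1] = 3+0 = 3 → [0, 3, 9, 2, 3, 2, 2, 1]
i=2: xs[2] = 9+3 = 12 → [0, 3, 12, 2, 3, 2, 2, 1]
i=3: xs[3] = 2+12 = 14 → [0, 3, 12, 14, 3, 2, 2, 1]
i=4: xs[4] = 3+14 = 17 → [0, 3, 12, 14, 17, 2, 2, 1]
i=5: xs[5] = 2+17 = 19 → [0, 3, 12, 14, 17, 19, 2, 1]
i=6: xs[6] = 2+19 = 21 → [0, 3, 12, 14, 17, 19, 21, 1]
i=7: xs[7] = 1+21 = 22 → [0, 3, 12, 14, 17, 19, 21, 22]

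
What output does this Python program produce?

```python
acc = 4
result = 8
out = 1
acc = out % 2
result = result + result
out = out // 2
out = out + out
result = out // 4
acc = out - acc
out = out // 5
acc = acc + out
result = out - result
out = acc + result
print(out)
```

acc = 1%2 = 1
result = 8+8 = 16
out = 1//2 = 0
out = 0+0 = 0
result = 0//4 = 0
acc = 0-1 = -1
out = 0//5 = 0
acc = (-1)+0 = -1
result = 0-0 = 0
out = (-1)+0 = -1

-1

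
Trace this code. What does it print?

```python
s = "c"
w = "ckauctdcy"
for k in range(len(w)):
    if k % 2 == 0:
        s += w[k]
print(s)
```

ccacdy

k=0: add 'c' → 'cc'
k=1: skip
k=2: add 'a' → 'cca'
k=3: skip
k=4: add 'c' → 'ccac'
k=5: skip
k=6: add 'd' → 'ccacd'
k=7: skip
k=8: add 'y' → 'ccacdy'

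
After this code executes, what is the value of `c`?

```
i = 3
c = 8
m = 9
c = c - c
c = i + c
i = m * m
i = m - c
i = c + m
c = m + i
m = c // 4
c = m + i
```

c = 8-8 = 0
c = 3+0 = 3
i = 9*9 = 81
i = 9-3 = 6
i = 3+9 = 12
c = 9+12 = 21
m = 21//4 = 5
c = 5+12 = 17

17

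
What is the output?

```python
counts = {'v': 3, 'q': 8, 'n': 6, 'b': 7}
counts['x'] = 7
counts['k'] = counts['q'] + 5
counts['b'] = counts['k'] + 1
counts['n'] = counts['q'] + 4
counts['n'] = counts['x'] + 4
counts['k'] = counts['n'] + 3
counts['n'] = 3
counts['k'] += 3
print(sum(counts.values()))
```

52

counts['x'] = 7 → {'v': 3, 'q': 8, 'n': 6, 'b': 7, 'x': 7}
counts['k'] = counts['q']+5 = 13 → {'v': 3, 'q': 8, 'n': 6, 'b': 7, 'x': 7, 'k': 13}
counts['b'] = counts['k']+1 = 14 → {'v': 3, 'q': 8, 'n': 6, 'b': 14, 'x': 7, 'k': 13}
counts['n'] = counts['q']+4 = 12 → {'v': 3, 'q': 8, 'n': 12, 'b': 14, 'x': 7, 'k': 13}
counts['n'] = counts['x']+4 = 11 → {'v': 3, 'q': 8, 'n': 11, 'b': 14, 'x': 7, 'k': 13}
counts['k'] = counts['n']+3 = 14 → {'v': 3, 'q': 8, 'n': 11, 'b': 14, 'x': 7, 'k': 14}
counts['n'] = 3 → {'v': 3, 'q': 8, 'n': 3, 'b': 14, 'x': 7, 'k': 14}
counts['k'] = 14+3 = 17 → {'v': 3, 'q': 8, 'n': 3, 'b': 14, 'x': 7, 'k': 17}
sum of values = 52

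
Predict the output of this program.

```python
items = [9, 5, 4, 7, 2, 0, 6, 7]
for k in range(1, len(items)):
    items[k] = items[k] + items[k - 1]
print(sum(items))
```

k=1: items[1] = 5+9 = 14 → [9, 14, 4, 7, 2, 0, 6, 7]
k=2: items[2] = 4+14 = 18 → [9, 14, 18, 7, 2, 0, 6, 7]
k=3: items[3] = 7+18 = 25 → [9, 14, 18, 25, 2, 0, 6, 7]
k=4: items[4] = 2+25 = 27 → [9, 14, 18, 25, 27, 0, 6, 7]
k=5: items[5] = 0+27 = 27 → [9, 14, 18, 25, 27, 27, 6, 7]
k=6: items[6] = 6+27 = 33 → [9, 14, 18, 25, 27, 27, 33, 7]
k=7: items[7] = 7+33 = 40 → [9, 14, 18, 25, 27, 27, 33, 40]
sum = 193

193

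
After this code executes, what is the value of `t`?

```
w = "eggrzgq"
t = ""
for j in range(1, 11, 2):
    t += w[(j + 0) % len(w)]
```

'grgeg'

j=1: add w[1]='g' → 'g'
j=3: add w[3]='r' → 'gr'
j=5: add w[5]='g' → 'grg'
j=7: add w[0]='e' → 'grge'
j=9: add w[2]='g' → 'grgeg'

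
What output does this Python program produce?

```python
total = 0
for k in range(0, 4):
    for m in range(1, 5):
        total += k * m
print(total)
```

k=0,m=1: total = 0+0 = 0
k=0,m=2: total = 0+0 = 0
k=0,m=3: total = 0+0 = 0
k=0,m=4: total = 0+0 = 0
k=1,m=1: total = 0+1 = 1
k=1,m=2: total = 1+2 = 3
k=1,m=3: total = 3+3 = 6
k=1,m=4: total = 6+4 = 10
k=2,m=1: total = 10+2 = 12
k=2,m=2: total = 12+4 = 16
k=2,m=3: total = 16+6 = 22
k=2,m=4: total = 22+8 = 30
k=3,m=1: total = 30+3 = 33
k=3,m=2: total = 33+6 = 39
k=3,m=3: total = 39+9 = 48
k=3,m=4: total = 48+12 = 60

60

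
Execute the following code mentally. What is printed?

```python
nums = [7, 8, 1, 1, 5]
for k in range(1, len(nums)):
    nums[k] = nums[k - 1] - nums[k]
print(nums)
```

[7, -1, -2, -3, -8]

k=1: nums[1] = 7-8 = -1 → [7, -1, 1, 1, 5]
k=2: nums[2] = (-1)-1 = -2 → [7, -1, -2, 1, 5]
k=3: nums[3] = (-2)-1 = -3 → [7, -1, -2, -3, 5]
k=4: nums[4] = (-3)-5 = -8 → [7, -1, -2, -3, -8]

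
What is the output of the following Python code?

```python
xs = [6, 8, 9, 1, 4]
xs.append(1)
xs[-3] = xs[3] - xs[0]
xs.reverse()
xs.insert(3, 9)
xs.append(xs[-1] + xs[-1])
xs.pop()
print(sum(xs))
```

32

append 1 → [6, 8, 9, 1, 4, 1]
xs[-3] = xs[3]-xs[0] = 1-6 = -5 → [6, 8, 9, -5, 4, 1]
reverse → [1, 4, -5, 9, 8, 6]
insert 9 at 3 → [1, 4, -5, 9, 9, 8, 6]
append xs[-1]+xs[-1] = 6+6 = 12 → [1, 4, -5, 9, 9, 8, 6, 12]
pop() removes 12 → [1, 4, -5, 9, 9, 8, 6]
sum = 32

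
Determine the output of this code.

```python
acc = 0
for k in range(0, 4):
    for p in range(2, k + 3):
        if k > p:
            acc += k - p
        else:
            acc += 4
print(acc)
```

k=0,p=2: not 0>2, acc = 0+4 = 4
k=1,p=2: not 1>2, acc = 4+4 = 8
k=1,p=3: not 1>3, acc = 8+4 = 12
k=2,p=2: not 2>2, acc = 12+4 = 16
k=2,p=3: not 2>3, acc = 16+4 = 20
k=2,p=4: not 2>4, acc = 20+4 = 24
k=3,p=2: 3>2, acc = 24+1 = 25
k=3,p=3: not 3>3, acc = 25+4 = 29
k=3,p=4: not 3>4, acc = 29+4 = 33
k=3,p=5: not 3>5, acc = 33+4 = 37

37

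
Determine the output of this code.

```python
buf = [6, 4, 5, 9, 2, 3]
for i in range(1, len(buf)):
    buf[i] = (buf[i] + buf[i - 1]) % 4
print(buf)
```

i=1: buf[1] = (4+6)%4 = 2 → [6, 2, 5, 9, 2, 3]
i=2: buf[2] = (5+2)%4 = 3 → [6, 2, 3, 9, 2, 3]
i=3: buf[3] = (9+3)%4 = 0 → [6, 2, 3, 0, 2, 3]
i=4: buf[4] = (2+0)%4 = 2 → [6, 2, 3, 0, 2, 3]
i=5: buf[5] = (3+2)%4 = 1 → [6, 2, 3, 0, 2, 1]

[6, 2, 3, 0, 2, 1]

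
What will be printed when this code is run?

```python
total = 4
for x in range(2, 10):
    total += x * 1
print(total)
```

48

x=2: total = 4+2*1 = 6
x=3: total = 6+3*1 = 9
x=4: total = 9+4*1 = 13
x=5: total = 13+5*1 = 18
x=6: total = 18+6*1 = 24
x=7: total = 24+7*1 = 31
x=8: total = 31+8*1 = 39
x=9: total = 39+9*1 = 48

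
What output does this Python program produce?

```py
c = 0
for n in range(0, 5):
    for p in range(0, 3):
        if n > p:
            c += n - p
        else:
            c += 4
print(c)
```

43

n=0,p=0: not 0>0, c = 0+4 = 4
n=0,p=1: not 0>1, c = 4+4 = 8
n=0,p=2: not 0>2, c = 8+4 = 12
n=1,p=0: 1>0, c = 12+1 = 13
n=1,p=1: not 1>1, c = 13+4 = 17
n=1,p=2: not 1>2, c = 17+4 = 21
n=2,p=0: 2>0, c = 21+2 = 23
n=2,p=1: 2>1, c = 23+1 = 24
n=2,p=2: not 2>2, c = 24+4 = 28
n=3,p=0: 3>0, c = 28+3 = 31
n=3,p=1: 3>1, c = 31+2 = 33
n=3,p=2: 3>2, c = 33+1 = 34
n=4,p=0: 4>0, c = 34+4 = 38
n=4,p=1: 4>1, c = 38+3 = 41
n=4,p=2: 4>2, c = 41+2 = 43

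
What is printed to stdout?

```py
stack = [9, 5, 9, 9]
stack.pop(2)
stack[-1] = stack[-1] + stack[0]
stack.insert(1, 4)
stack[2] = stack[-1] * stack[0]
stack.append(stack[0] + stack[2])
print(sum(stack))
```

364

pop(2) removes 9 → [9, 5, 9]
stack[-1] = stack[-1]+stack[0] = 9+9 = 18 → [9, 5, 18]
insert 4 at 1 → [9, 4, 5, 18]
stack[2] = stack[-1]*stack[0] = 18*9 = 162 → [9, 4, 162, 18]
append stack[0]+stack[2] = 9+162 = 171 → [9, 4, 162, 18, 171]
sum = 364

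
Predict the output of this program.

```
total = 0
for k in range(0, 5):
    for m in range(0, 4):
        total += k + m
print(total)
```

k=0,m=0: total = 0+0 = 0
k=0,m=1: total = 0+1 = 1
k=0,m=2: total = 1+2 = 3
k=0,m=3: total = 3+3 = 6
k=1,m=0: total = 6+1 = 7
k=1,m=1: total = 7+2 = 9
k=1,m=2: total = 9+3 = 12
k=1,m=3: total = 12+4 = 16
k=2,m=0: total = 16+2 = 18
k=2,m=1: total = 18+3 = 21
k=2,m=2: total = 21+4 = 25
k=2,m=3: total = 25+5 = 30
k=3,m=0: total = 30+3 = 33
k=3,m=1: total = 33+4 = 37
k=3,m=2: total = 37+5 = 42
k=3,m=3: total = 42+6 = 48
k=4,m=0: total = 48+4 = 52
k=4,m=1: total = 52+5 = 57
k=4,m=2: total = 57+6 = 63
k=4,m=3: total = 63+7 = 70

70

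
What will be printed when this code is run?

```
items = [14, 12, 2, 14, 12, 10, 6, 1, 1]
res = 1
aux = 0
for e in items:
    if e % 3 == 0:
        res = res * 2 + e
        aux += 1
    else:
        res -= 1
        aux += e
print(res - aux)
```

e=14: not %3==0, res = 1-1 = 0; aux=14
e=12: %3==0, res = 0*2+12 = 12; aux=15
e=2: not %3==0, res = 12-1 = 11; aux=17
e=14: not %3==0, res = 11-1 = 10; aux=31
e=12: %3==0, res = 10*2+12 = 32; aux=32
e=10: not %3==0, res = 32-1 = 31; aux=42
e=6: %3==0, res = 31*2+6 = 68; aux=43
e=1: not %3==0, res = 68-1 = 67; aux=44
e=1: not %3==0, res = 67-1 = 66; aux=45
res-aux = 66-45 = 21

21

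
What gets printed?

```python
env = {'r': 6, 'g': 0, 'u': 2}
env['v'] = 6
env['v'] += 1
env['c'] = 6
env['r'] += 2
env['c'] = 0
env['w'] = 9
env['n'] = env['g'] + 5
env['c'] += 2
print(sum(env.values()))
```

33

env['v'] = 6 → {'r': 6, 'g': 0, 'u': 2, 'v': 6}
env['v'] = 6+1 = 7 → {'r': 6, 'g': 0, 'u': 2, 'v': 7}
env['c'] = 6 → {'r': 6, 'g': 0, 'u': 2, 'v': 7, 'c': 6}
env['r'] = 6+2 = 8 → {'r': 8, 'g': 0, 'u': 2, 'v': 7, 'c': 6}
env['c'] = 0 → {'r': 8, 'g': 0, 'u': 2, 'v': 7, 'c': 0}
env['w'] = 9 → {'r': 8, 'g': 0, 'u': 2, 'v': 7, 'c': 0, 'w': 9}
env['n'] = env['g']+5 = 5 → {'r': 8, 'g': 0, 'u': 2, 'v': 7, 'c': 0, 'w': 9, 'n': 5}
env['c'] = 0+2 = 2 → {'r': 8, 'g': 0, 'u': 2, 'v': 7, 'c': 2, 'w': 9, 'n': 5}
sum of values = 33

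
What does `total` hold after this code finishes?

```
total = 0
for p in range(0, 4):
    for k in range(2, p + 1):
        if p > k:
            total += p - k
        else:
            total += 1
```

3

p=2,k=2: not 2>2, total = 0+1 = 1
p=3,k=2: 3>2, total = 1+1 = 2
p=3,k=3: not 3>3, total = 2+1 = 3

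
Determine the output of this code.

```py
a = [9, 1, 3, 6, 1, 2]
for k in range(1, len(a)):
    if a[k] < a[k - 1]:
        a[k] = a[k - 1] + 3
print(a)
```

k=1: 1<9, a[1] = 9+3 = 12 → [9, 12, 3, 6, 1, 2]
k=2: 3<12, a[2] = 12+3 = 15 → [9, 12, 15, 6, 1, 2]
k=3: 6<15, a[3] = 15+3 = 18 → [9, 12, 15, 18, 1, 2]
k=4: 1<18, a[4] = 18+3 = 21 → [9, 12, 15, 18, 21, 2]
k=5: 2<21, a[5] = 21+3 = 24 → [9, 12, 15, 18, 21, 24]

[9, 12, 15, 18, 21, 24]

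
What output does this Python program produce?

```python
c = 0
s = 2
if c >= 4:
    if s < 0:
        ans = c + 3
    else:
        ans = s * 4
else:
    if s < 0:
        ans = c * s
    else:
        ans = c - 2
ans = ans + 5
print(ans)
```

3

c=0, s=2
c >= 4 is False; s < 0 is False
→ ans = c - 2 = -2
ans = (-2)+5 = 3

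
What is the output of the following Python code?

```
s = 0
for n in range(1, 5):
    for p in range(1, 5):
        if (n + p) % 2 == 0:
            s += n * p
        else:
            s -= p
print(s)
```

32

n=1,p=1: even sum, s = 0+1 = 1
n=1,p=2: odd sum, s = 1-2 = -1
n=1,p=3: even sum, s = (-1)+3 = 2
n=1,p=4: odd sum, s = 2-4 = -2
n=2,p=1: odd sum, s = (-2)-1 = -3
n=2,p=2: even sum, s = (-3)+4 = 1
n=2,p=3: odd sum, s = 1-3 = -2
n=2,p=4: even sum, s = (-2)+8 = 6
n=3,p=1: even sum, s = 6+3 = 9
n=3,p=2: odd sum, s = 9-2 = 7
n=3,p=3: even sum, s = 7+9 = 16
n=3,p=4: odd sum, s = 16-4 = 12
n=4,p=1: odd sum, s = 12-1 = 11
n=4,p=2: even sum, s = 11+8 = 19
n=4,p=3: odd sum, s = 19-3 = 16
n=4,p=4: even sum, s = 16+16 = 32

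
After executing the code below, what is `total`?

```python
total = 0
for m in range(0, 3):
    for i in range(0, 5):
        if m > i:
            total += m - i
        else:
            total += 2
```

28

m=0,i=0: not 0>0, total = 0+2 = 2
m=0,i=1: not 0>1, total = 2+2 = 4
m=0,i=2: not 0>2, total = 4+2 = 6
m=0,i=3: not 0>3, total = 6+2 = 8
m=0,i=4: not 0>4, total = 8+2 = 10
m=1,i=0: 1>0, total = 10+1 = 11
m=1,i=1: not 1>1, total = 11+2 = 13
m=1,i=2: not 1>2, total = 13+2 = 15
m=1,i=3: not 1>3, total = 15+2 = 17
m=1,i=4: not 1>4, total = 17+2 = 19
m=2,i=0: 2>0, total = 19+2 = 21
m=2,i=1: 2>1, total = 21+1 = 22
m=2,i=2: not 2>2, total = 22+2 = 24
m=2,i=3: not 2>3, total = 24+2 = 26
m=2,i=4: not 2>4, total = 26+2 = 28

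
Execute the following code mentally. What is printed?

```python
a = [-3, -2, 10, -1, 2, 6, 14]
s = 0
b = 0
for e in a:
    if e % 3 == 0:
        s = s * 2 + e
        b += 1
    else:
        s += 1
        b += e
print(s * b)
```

e=-3: %3==0, s = 0*2+(-3) = -3; b=1
e=-2: not %3==0, s = (-3)+1 = -2; b=-1
e=10: not %3==0, s = (-2)+1 = -1; b=9
e=-1: not %3==0, s = (-1)+1 = 0; b=8
e=2: not %3==0, s = 0+1 = 1; b=10
e=6: %3==0, s = 1*2+6 = 8; b=11
e=14: not %3==0, s = 8+1 = 9; b=25
s*b = 9*25 = 225

225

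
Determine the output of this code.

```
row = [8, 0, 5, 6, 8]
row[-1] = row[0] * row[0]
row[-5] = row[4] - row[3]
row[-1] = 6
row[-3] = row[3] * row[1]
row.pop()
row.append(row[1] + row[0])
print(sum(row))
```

row[-1] = row[0]*row[0] = 8*8 = 64 → [8, 0, 5, 6, 64]
row[-5] = row[4]-row[3] = 64-6 = 58 → [58, 0, 5, 6, 64]
row[-1] = 6 → [58, 0, 5, 6, 6]
row[-3] = row[3]*row[1] = 6*0 = 0 → [58, 0, 0, 6, 6]
pop() removes 6 → [58, 0, 0, 6]
append row[1]+row[0] = 0+58 = 58 → [58, 0, 0, 6, 58]
sum = 122

122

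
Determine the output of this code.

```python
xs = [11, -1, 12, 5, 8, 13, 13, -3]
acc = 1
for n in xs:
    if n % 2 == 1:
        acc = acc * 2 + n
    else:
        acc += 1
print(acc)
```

539

n=11: odd, acc = 1*2+11 = 13
n=-1: odd, acc = 13*2+(-1) = 25
n=12: not odd, acc = 25+1 = 26
n=5: odd, acc = 26*2+5 = 57
n=8: not odd, acc = 57+1 = 58
n=13: odd, acc = 58*2+13 = 129
n=13: odd, acc = 129*2+13 = 271
n=-3: odd, acc = 271*2+(-3) = 539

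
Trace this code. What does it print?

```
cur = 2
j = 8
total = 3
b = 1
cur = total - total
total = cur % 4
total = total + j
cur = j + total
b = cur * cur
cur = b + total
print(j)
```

8

cur = 3-3 = 0
total = 0%4 = 0
total = 0+8 = 8
cur = 8+8 = 16
b = 16*16 = 256
cur = 256+8 = 264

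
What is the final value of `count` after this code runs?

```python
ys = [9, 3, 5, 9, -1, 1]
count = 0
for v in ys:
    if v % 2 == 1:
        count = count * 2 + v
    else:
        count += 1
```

411

v=9: odd, count = 0*2+9 = 9
v=3: odd, count = 9*2+3 = 21
v=5: odd, count = 21*2+5 = 47
v=9: odd, count = 47*2+9 = 103
v=-1: odd, count = 103*2+(-1) = 205
v=1: odd, count = 205*2+1 = 411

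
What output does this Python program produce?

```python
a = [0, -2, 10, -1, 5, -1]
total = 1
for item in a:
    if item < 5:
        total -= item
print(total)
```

5

item=0: <5, total = 1-0 = 1
item=-2: <5, total = 1-(-2) = 3
item=10: not <5
item=-1: <5, total = 3-(-1) = 4
item=5: not <5
item=-1: <5, total = 4-(-1) = 5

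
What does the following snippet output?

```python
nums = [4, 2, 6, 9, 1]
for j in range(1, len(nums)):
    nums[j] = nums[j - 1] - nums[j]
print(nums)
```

[4, 2, -4, -13, -14]

j=1: nums[1] = 4-2 = 2 → [4, 2, 6, 9, 1]
j=2: nums[2] = 2-6 = -4 → [4, 2, -4, 9, 1]
j=3: nums[3] = (-4)-9 = -13 → [4, 2, -4, -13, 1]
j=4: nums[4] = (-13)-1 = -14 → [4, 2, -4, -13, -14]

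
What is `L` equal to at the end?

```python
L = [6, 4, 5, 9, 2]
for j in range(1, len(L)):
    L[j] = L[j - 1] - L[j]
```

j=1: L[1] = 6-4 = 2 → [6, 2, 5, 9, 2]
j=2: L[2] = 2-5 = -3 → [6, 2, -3, 9, 2]
j=3: L[3] = (-3)-9 = -12 → [6, 2, -3, -12, 2]
j=4: L[4] = (-12)-2 = -14 → [6, 2, -3, -12, -14]

[6, 2, -3, -12, -14]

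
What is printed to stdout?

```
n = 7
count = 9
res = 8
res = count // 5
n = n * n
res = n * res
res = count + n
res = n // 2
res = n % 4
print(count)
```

res = 9//5 = 1
n = 7*7 = 49
res = 49*1 = 49
res = 9+49 = 58
res = 49//2 = 24
res = 49%4 = 1

9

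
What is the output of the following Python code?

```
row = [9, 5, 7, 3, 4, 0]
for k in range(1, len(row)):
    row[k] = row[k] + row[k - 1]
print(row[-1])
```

k=1: row[1] = 5+9 = 14 → [9, 14, 7, 3, 4, 0]
k=2: row[2] = 7+14 = 21 → [9, 14, 21, 3, 4, 0]
k=3: row[3] = 3+21 = 24 → [9, 14, 21, 24, 4, 0]
k=4: row[4] = 4+24 = 28 → [9, 14, 21, 24, 28, 0]
k=5: row[5] = 0+28 = 28 → [9, 14, 21, 24, 28, 28]

28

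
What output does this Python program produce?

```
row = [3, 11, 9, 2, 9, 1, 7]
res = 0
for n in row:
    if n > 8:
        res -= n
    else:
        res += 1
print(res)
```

-25

n=3: not >8, res = 0+1 = 1
n=11: >8, res = 1-11 = -10
n=9: >8, res = (-10)-9 = -19
n=2: not >8, res = (-19)+1 = -18
n=9: >8, res = (-18)-9 = -27
n=1: not >8, res = (-27)+1 = -26
n=7: not >8, res = (-26)+1 = -25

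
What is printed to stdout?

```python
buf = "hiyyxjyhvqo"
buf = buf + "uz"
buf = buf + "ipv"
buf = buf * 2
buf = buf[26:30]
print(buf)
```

ouzi

+ 'uz' → 'hiyyxjyhvqouz'
+ 'ipv' → 'hiyyxjyhvqouzipv'
repeat ×2 → 'hiyyxjyhvqouzipvhiyyxjyhvqouzipv'
slice [26:30] → 'ouzi'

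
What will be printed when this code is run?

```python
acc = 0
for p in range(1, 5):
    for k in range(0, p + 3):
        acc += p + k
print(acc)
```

p=1,k=0: acc = 0+1 = 1
p=1,k=1: acc = 1+2 = 3
p=1,k=2: acc = 3+3 = 6
p=1,k=3: acc = 6+4 = 10
p=2,k=0: acc = 10+2 = 12
p=2,k=1: acc = 12+3 = 15
p=2,k=2: acc = 15+4 = 19
p=2,k=3: acc = 19+5 = 24
p=2,k=4: acc = 24+6 = 30
p=3,k=0: acc = 30+3 = 33
p=3,k=1: acc = 33+4 = 37
p=3,k=2: acc = 37+5 = 42
p=3,k=3: acc = 42+6 = 48
p=3,k=4: acc = 48+7 = 55
p=3,k=5: acc = 55+8 = 63
p=4,k=0: acc = 63+4 = 67
p=4,k=1: acc = 67+5 = 72
p=4,k=2: acc = 72+6 = 78
p=4,k=3: acc = 78+7 = 85
p=4,k=4: acc = 85+8 = 93
p=4,k=5: acc = 93+9 = 102
p=4,k=6: acc = 102+10 = 112

112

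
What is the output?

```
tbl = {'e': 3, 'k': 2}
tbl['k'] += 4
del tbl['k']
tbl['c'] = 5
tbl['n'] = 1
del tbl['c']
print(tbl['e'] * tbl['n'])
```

3

tbl['k'] = 2+4 = 6 → {'e': 3, 'k': 6}
del 'k' → {'e': 3}
tbl['c'] = 5 → {'e': 3, 'c': 5}
tbl['n'] = 1 → {'e': 3, 'c': 5, 'n': 1}
del 'c' → {'e': 3, 'n': 1}
tbl['e']*tbl['n'] = 3*1 = 3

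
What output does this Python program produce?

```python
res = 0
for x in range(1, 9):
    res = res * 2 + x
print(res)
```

x=1: res = 0*2+1 = 1
x=2: res = 1*2+2 = 4
x=3: res = 4*2+3 = 11
x=4: res = 11*2+4 = 26
x=5: res = 26*2+5 = 57
x=6: res = 57*2+6 = 120
x=7: res = 120*2+7 = 247
x=8: res = 247*2+8 = 502

502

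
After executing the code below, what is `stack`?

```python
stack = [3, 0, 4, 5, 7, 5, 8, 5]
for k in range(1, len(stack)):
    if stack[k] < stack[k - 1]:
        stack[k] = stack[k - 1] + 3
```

k=1: 0<3, stack[1] = 3+3 = 6 → [3, 6, 4, 5, 7, 5, 8, 5]
k=2: 4<6, stack[2] = 6+3 = 9 → [3, 6, 9, 5, 7, 5, 8, 5]
k=3: 5<9, stack[3] = 9+3 = 12 → [3, 6, 9, 12, 7, 5, 8, 5]
k=4: 7<12, stack[4] = 12+3 = 15 → [3, 6, 9, 12, 15, 5, 8, 5]
k=5: 5<15, stack[5] = 15+3 = 18 → [3, 6, 9, 12, 15, 18, 8, 5]
k=6: 8<18, stack[6] = 18+3 = 21 → [3, 6, 9, 12, 15, 18, 21, 5]
k=7: 5<21, stack[7] = 21+3 = 24 → [3, 6, 9, 12, 15, 18, 21, 24]

[3, 6, 9, 12, 15, 18, 21, 24]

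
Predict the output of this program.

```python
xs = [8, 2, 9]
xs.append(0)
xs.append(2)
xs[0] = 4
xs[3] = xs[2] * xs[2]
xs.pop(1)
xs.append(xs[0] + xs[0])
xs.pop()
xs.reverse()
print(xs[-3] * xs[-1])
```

append 0 → [8, 2, 9, 0]
append 2 → [8, 2, 9, 0, 2]
xs[0] = 4 → [4, 2, 9, 0, 2]
xs[3] = xs[2]*xs[2] = 9*9 = 81 → [4, 2, 9, 81, 2]
pop(1) removes 2 → [4, 9, 81, 2]
append xs[0]+xs[0] = 4+4 = 8 → [4, 9, 81, 2, 8]
pop() removes 8 → [4, 9, 81, 2]
reverse → [2, 81, 9, 4]
xs[-3]*xs[-1] = 81*4 = 324

324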